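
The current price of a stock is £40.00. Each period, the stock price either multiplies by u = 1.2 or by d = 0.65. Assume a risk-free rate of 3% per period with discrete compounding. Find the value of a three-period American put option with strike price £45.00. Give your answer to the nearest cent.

£9.50

Risk-neutral probability p = (1 + 0.03 − 0.65)/(1.2 − 0.65) = 0.3800/0.5500 = 0.6909
Terminal stock prices: S_uuu = 69.12, S_uud = 37.44, S_udd = 20.28, S_ddd = 10.98
Terminal payoffs (K − S): max(-24.12, 0) = 0, max(7.56, 0) = 7.56, max(24.72, 0) = 24.72, max(34.02, 0) = 34.02
Node uu (S = 57.6): continuation = 1/1.03·[0.6909·0.0000 + 0.3091·7.5600] = 2.2687; exercise value = 0.0000 ≤ continuation, so V_uu = 2.2687
Node ud (S = 31.2): continuation = 1/1.03·[0.6909·7.5600 + 0.3091·24.7200] = 12.4893; exercise value = 13.8000 > continuation, so V_ud = 13.8000 (exercise)
Node dd (S = 16.9): continuation = 1/1.03·[0.6909·24.7200 + 0.3091·34.0150] = 26.7893; exercise value = 28.1000 > continuation, so V_dd = 28.1000 (exercise)
Node u (S = 48): continuation = 1/1.03·[0.6909·2.2687 + 0.3091·13.8000] = 5.6630; exercise value = 0.0000 ≤ continuation, so V_u = 5.6630
Node d (S = 26): continuation = 1/1.03·[0.6909·13.8000 + 0.3091·28.1000] = 17.6893; exercise value = 19.0000 > continuation, so V_d = 19.0000 (exercise)
Node 0 (S = 40): continuation = 1/1.03·[0.6909·5.6630 + 0.3091·19.0000] = 9.5003; exercise value = 5.0000 ≤ continuation, so V_0 = 9.5003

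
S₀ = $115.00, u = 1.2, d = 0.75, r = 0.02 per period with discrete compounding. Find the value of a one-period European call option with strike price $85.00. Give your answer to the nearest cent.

$31.67

Risk-neutral probability p = (1 + 0.02 − 0.75)/(1.2 − 0.75) = 0.2700/0.4500 = 0.6000
Terminal stock prices: S_u = 138, S_d = 86.25
Terminal payoffs (S − K): max(53, 0) = 53, max(1.25, 0) = 1.25
Node 0 (S = 115): V_0 = 1/1.02·[0.6000·53.0000 + 0.4000·1.2500] = 31.6667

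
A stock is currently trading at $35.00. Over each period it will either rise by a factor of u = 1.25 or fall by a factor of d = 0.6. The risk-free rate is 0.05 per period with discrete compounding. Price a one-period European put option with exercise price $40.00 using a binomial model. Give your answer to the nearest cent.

$5.57

Risk-neutral probability p = (1 + 0.05 − 0.6)/(1.25 − 0.6) = 0.4500/0.6500 = 0.6923
Terminal stock prices: S_u = 43.75, S_d = 21
Terminal payoffs (K − S): max(-3.75, 0) = 0, max(19, 0) = 19
Node 0 (S = 35): V_0 = 1/1.05·[0.6923·0.0000 + 0.3077·19.0000] = 5.5678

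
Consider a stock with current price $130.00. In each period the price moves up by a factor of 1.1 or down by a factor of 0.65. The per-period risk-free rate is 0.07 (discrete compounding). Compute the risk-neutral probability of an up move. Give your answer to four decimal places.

p = 0.9333

Risk-neutral probability p = (1 + 0.07 − 0.65)/(1.1 − 0.65) = 0.4200/0.4500 = 0.9333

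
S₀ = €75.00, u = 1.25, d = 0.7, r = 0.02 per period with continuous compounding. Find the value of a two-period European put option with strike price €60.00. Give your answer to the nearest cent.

Risk-neutral probability p = (e^0.02 − 0.7)/(1.25 − 0.7) = 0.3202/0.5500 = 0.5822
Terminal stock prices: S_uu = 117.2, S_ud = 65.62, S_dd = 36.75
Terminal payoffs (K − S): max(-57.19, 0) = 0, max(-5.625, 0) = 0, max(23.25, 0) = 23.25
Node u (S = 93.75): V_u = e^(−0.02)·[0.5822·0.0000 + 0.4178·0.0000] = 0.0000
Node d (S = 52.5): V_d = e^(−0.02)·[0.5822·0.0000 + 0.4178·23.2500] = 9.5219
Node 0 (S = 75): V_0 = e^(−0.02)·[0.5822·0.0000 + 0.4178·9.5219] = 3.8996

€3.90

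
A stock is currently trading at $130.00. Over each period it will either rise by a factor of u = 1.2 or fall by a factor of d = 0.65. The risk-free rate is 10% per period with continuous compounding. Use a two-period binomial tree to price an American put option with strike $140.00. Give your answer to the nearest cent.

Risk-neutral probability p = (e^0.1 − 0.65)/(1.2 − 0.65) = 0.4552/0.5500 = 0.8276
Terminal stock prices: S_uu = 187.2, S_ud = 101.4, S_dd = 54.93
Terminal payoffs (K − S): max(-47.2, 0) = 0, max(38.6, 0) = 38.6, max(85.07, 0) = 85.07
Node u (S = 156): continuation = e^(−0.1)·[0.8276·0.0000 + 0.1724·38.6000] = 6.0219; exercise value = 0.0000 ≤ continuation, so V_u = 6.0219
Node d (S = 84.5): continuation = e^(−0.1)·[0.8276·38.6000 + 0.1724·85.0750] = 42.1772; exercise value = 55.5000 > continuation, so V_d = 55.5000 (exercise)
Node 0 (S = 130): continuation = e^(−0.1)·[0.8276·6.0219 + 0.1724·55.5000] = 13.1679; exercise value = 10.0000 ≤ continuation, so V_0 = 13.1679

$13.17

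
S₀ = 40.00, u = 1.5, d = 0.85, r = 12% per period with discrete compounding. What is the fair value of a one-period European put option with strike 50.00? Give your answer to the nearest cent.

Risk-neutral probability p = (1 + 0.12 − 0.85)/(1.5 − 0.85) = 0.2700/0.6500 = 0.4154
Terminal stock prices: S_u = 60, S_d = 34
Terminal payoffs (K − S): max(-10, 0) = 0, max(16, 0) = 16
Node 0 (S = 40): V_0 = 1/1.12·[0.4154·0.0000 + 0.5846·16.0000] = 8.3516

8.35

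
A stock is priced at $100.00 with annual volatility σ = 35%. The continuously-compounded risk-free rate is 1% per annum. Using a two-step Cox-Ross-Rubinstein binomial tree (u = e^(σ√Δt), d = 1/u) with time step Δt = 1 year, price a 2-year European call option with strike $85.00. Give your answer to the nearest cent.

$28.04

CRR parameters: u = e^(σ√Δt) = e^(0.35·√1) = 1.4191, d = 1/u = 0.7047
Per-period rate: rΔt = 0.01·1 = 0.01, so R = e^0.01 = 1.0101
Risk-neutral probability p = (e^0.01 − 0.7047)/(1.4191 − 0.7047) = 0.3054/0.7144 = 0.4275
Terminal stock prices: S_uu = 201.4, S_ud = 100, S_dd = 49.66
Terminal payoffs (S − K): max(116.4, 0) = 116.4, max(15, 0) = 15, max(-35.34, 0) = 0
Node u (S = 141.9): V_u = e^(−0.01)·[0.4275·116.3753 + 0.5725·15.0000] = 57.7525
Node d (S = 70.47): V_d = e^(−0.01)·[0.4275·15.0000 + 0.5725·0.0000] = 6.3480
Node 0 (S = 100): V_0 = e^(−0.01)·[0.4275·57.7525 + 0.5725·6.3480] = 28.0391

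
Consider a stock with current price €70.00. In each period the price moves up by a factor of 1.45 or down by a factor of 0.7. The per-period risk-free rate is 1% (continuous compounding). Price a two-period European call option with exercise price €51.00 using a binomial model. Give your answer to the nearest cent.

€25.64

Risk-neutral probability p = (e^0.01 − 0.7)/(1.45 − 0.7) = 0.3101/0.7500 = 0.4134
Terminal stock prices: S_uu = 147.2, S_ud = 71.05, S_dd = 34.3
Terminal payoffs (S − K): max(96.18, 0) = 96.18, max(20.05, 0) = 20.05, max(-16.7, 0) = 0
Node u (S = 101.5): V_u = e^(−0.01)·[0.4134·96.1750 + 0.5866·20.0500] = 51.0075
Node d (S = 49): V_d = e^(−0.01)·[0.4134·20.0500 + 0.5866·0.0000] = 8.2062
Node 0 (S = 70): V_0 = e^(−0.01)·[0.4134·51.0075 + 0.5866·8.2062] = 25.6425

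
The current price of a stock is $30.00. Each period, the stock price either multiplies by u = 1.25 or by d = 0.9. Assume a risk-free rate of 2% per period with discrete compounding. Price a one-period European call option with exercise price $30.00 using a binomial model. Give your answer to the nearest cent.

Risk-neutral probability p = (1 + 0.02 − 0.9)/(1.25 − 0.9) = 0.1200/0.3500 = 0.3429
Terminal stock prices: S_u = 37.5, S_d = 27
Terminal payoffs (S − K): max(7.5, 0) = 7.5, max(-3, 0) = 0
Node 0 (S = 30): V_0 = 1/1.02·[0.3429·7.5000 + 0.6571·0.0000] = 2.5210

$2.52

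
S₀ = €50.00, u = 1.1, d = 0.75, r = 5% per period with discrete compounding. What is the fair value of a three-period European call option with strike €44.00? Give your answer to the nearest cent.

€12.64

Risk-neutral probability p = (1 + 0.05 − 0.75)/(1.1 − 0.75) = 0.3000/0.3500 = 0.8571
Terminal stock prices: S_uuu = 66.55, S_uud = 45.38, S_udd = 30.94, S_ddd = 21.09
Terminal payoffs (S − K): max(22.55, 0) = 22.55, max(1.375, 0) = 1.375, max(-13.06, 0) = 0, max(-22.91, 0) = 0
Node uu (S = 60.5): V_uu = 1/1.05·[0.8571·22.5500 + 0.1429·1.3750] = 18.5952
Node ud (S = 41.25): V_ud = 1/1.05·[0.8571·1.3750 + 0.1429·0.0000] = 1.1224
Node dd (S = 28.12): V_dd = 1/1.05·[0.8571·0.0000 + 0.1429·0.0000] = 0.0000
Node u (S = 55): V_u = 1/1.05·[0.8571·18.5952 + 0.1429·1.1224] = 15.3325
Node d (S = 37.5): V_d = 1/1.05·[0.8571·1.1224 + 0.1429·0.0000] = 0.9163
Node 0 (S = 50): V_0 = 1/1.05·[0.8571·15.3325 + 0.1429·0.9163] = 12.6410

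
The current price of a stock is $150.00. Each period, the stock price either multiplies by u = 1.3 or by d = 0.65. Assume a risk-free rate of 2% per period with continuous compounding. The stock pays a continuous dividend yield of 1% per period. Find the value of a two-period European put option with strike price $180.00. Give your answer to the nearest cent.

Per-period risk-free factor R = e^0.02 = 1.0202; dividend-adjusted growth = e^(0.02−0.01) = 1.0101.
Risk-neutral probability p = (1.0101 − 0.65)/(1.3 − 0.65) = 0.3601/0.6500 = 0.5539
Terminal stock prices: S_uu = 253.5, S_ud = 126.8, S_dd = 63.38
Terminal payoffs (K − S): max(-73.5, 0) = 0, max(53.25, 0) = 53.25, max(116.6, 0) = 116.6
Node u (S = 195): V_u = e^(−0.02)·[0.5539·0.0000 + 0.4461·53.2500] = 23.2832
Node d (S = 97.5): V_d = e^(−0.02)·[0.5539·53.2500 + 0.4461·116.6250] = 79.9059
Node 0 (S = 150): V_0 = e^(−0.02)·[0.5539·23.2832 + 0.4461·79.9059] = 47.5801

$47.58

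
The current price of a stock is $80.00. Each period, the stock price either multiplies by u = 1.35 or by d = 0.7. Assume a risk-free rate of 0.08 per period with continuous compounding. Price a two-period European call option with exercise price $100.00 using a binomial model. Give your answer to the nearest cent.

Risk-neutral probability p = (e^0.08 − 0.7)/(1.35 − 0.7) = 0.3833/0.6500 = 0.5897
Terminal stock prices: S_uu = 145.8, S_ud = 75.6, S_dd = 39.2
Terminal payoffs (S − K): max(45.8, 0) = 45.8, max(-24.4, 0) = 0, max(-60.8, 0) = 0
Node u (S = 108): V_u = e^(−0.08)·[0.5897·45.8000 + 0.4103·0.0000] = 24.9306
Node d (S = 56): V_d = e^(−0.08)·[0.5897·0.0000 + 0.4103·0.0000] = 0.0000
Node 0 (S = 80): V_0 = e^(−0.08)·[0.5897·24.9306 + 0.4103·0.0000] = 13.5706

$13.57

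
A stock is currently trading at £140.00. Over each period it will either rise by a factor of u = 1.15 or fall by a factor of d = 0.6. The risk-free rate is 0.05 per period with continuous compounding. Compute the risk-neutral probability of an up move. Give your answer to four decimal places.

p = 0.8205

Risk-neutral probability p = (e^0.05 − 0.6)/(1.15 − 0.6) = 0.4513/0.5500 = 0.8205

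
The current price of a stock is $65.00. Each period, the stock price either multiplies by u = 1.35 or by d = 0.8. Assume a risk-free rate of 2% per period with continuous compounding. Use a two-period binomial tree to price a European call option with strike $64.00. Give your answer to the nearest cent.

$11.25

Risk-neutral probability p = (e^0.02 − 0.8)/(1.35 − 0.8) = 0.2202/0.5500 = 0.4004
Terminal stock prices: S_uu = 118.5, S_ud = 70.2, S_dd = 41.6
Terminal payoffs (S − K): max(54.46, 0) = 54.46, max(6.2, 0) = 6.2, max(-22.4, 0) = 0
Node u (S = 87.75): V_u = e^(−0.02)·[0.4004·54.4625 + 0.5996·6.2000] = 25.0173
Node d (S = 52): V_d = e^(−0.02)·[0.4004·6.2000 + 0.5996·0.0000] = 2.4331
Node 0 (S = 65): V_0 = e^(−0.02)·[0.4004·25.0173 + 0.5996·2.4331] = 11.2478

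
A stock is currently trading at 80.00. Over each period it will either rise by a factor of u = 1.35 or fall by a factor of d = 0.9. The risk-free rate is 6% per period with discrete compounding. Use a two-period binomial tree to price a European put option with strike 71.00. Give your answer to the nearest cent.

2.29

Risk-neutral probability p = (1 + 0.06 − 0.9)/(1.35 − 0.9) = 0.1600/0.4500 = 0.3556
Terminal stock prices: S_uu = 145.8, S_ud = 97.2, S_dd = 64.8
Terminal payoffs (K − S): max(-74.8, 0) = 0, max(-26.2, 0) = 0, max(6.2, 0) = 6.2
Node u (S = 108): V_u = 1/1.06·[0.3556·0.0000 + 0.6444·0.0000] = 0.0000
Node d (S = 72): V_d = 1/1.06·[0.3556·0.0000 + 0.6444·6.2000] = 3.7694
Node 0 (S = 80): V_0 = 1/1.06·[0.3556·0.0000 + 0.6444·3.7694] = 2.2917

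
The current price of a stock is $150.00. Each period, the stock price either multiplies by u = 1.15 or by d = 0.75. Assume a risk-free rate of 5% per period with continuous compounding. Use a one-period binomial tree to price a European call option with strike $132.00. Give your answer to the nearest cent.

Risk-neutral probability p = (e^0.05 − 0.75)/(1.15 − 0.75) = 0.3013/0.4000 = 0.7532
Terminal stock prices: S_u = 172.5, S_d = 112.5
Terminal payoffs (S − K): max(40.5, 0) = 40.5, max(-19.5, 0) = 0
Node 0 (S = 150): V_0 = e^(−0.05)·[0.7532·40.5000 + 0.2468·0.0000] = 29.0160

$29.02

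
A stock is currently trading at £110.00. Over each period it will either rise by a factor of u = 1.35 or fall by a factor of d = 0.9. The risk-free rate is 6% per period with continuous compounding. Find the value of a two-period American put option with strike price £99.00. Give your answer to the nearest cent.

£3.60

Risk-neutral probability p = (e^0.06 − 0.9)/(1.35 − 0.9) = 0.1618/0.4500 = 0.3596
Terminal stock prices: S_uu = 200.5, S_ud = 133.7, S_dd = 89.1
Terminal payoffs (K − S): max(-101.5, 0) = 0, max(-34.65, 0) = 0, max(9.9, 0) = 9.9
Node u (S = 148.5): continuation = e^(−0.06)·[0.3596·0.0000 + 0.6404·0.0000] = 0.0000; exercise value = 0.0000 ≤ continuation, so V_u = 0.0000
Node d (S = 99): continuation = e^(−0.06)·[0.3596·0.0000 + 0.6404·9.9000] = 5.9704; exercise value = 0.0000 ≤ continuation, so V_d = 5.9704
Node 0 (S = 110): continuation = e^(−0.06)·[0.3596·0.0000 + 0.6404·5.9704] = 3.6006; exercise value = 0.0000 ≤ continuation, so V_0 = 3.6006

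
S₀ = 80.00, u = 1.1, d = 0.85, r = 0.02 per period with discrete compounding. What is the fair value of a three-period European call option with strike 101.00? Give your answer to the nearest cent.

1.62

Risk-neutral probability p = (1 + 0.02 − 0.85)/(1.1 − 0.85) = 0.1700/0.2500 = 0.6800
Terminal stock prices: S_uuu = 106.5, S_uud = 82.28, S_udd = 63.58, S_ddd = 49.13
Terminal payoffs (S − K): max(5.48, 0) = 5.48, max(-18.72, 0) = 0, max(-37.42, 0) = 0, max(-51.87, 0) = 0
Node uu (S = 96.8): V_uu = 1/1.02·[0.6800·5.4800 + 0.3200·0.0000] = 3.6533
Node ud (S = 74.8): V_ud = 1/1.02·[0.6800·0.0000 + 0.3200·0.0000] = 0.0000
Node dd (S = 57.8): V_dd = 1/1.02·[0.6800·0.0000 + 0.3200·0.0000] = 0.0000
Node u (S = 88): V_u = 1/1.02·[0.6800·3.6533 + 0.3200·0.0000] = 2.4356
Node d (S = 68): V_d = 1/1.02·[0.6800·0.0000 + 0.3200·0.0000] = 0.0000
Node 0 (S = 80): V_0 = 1/1.02·[0.6800·2.4356 + 0.3200·0.0000] = 1.6237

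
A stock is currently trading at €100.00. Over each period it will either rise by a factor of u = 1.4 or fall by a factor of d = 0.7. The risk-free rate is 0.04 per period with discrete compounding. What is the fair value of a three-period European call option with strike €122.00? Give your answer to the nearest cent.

€20.44

Risk-neutral probability p = (1 + 0.04 − 0.7)/(1.4 − 0.7) = 0.3400/0.7000 = 0.4857
Terminal stock prices: S_uuu = 274.4, S_uud = 137.2, S_udd = 68.6, S_ddd = 34.3
Terminal payoffs (S − K): max(152.4, 0) = 152.4, max(15.2, 0) = 15.2, max(-53.4, 0) = 0, max(-87.7, 0) = 0
Node uu (S = 196): V_uu = 1/1.04·[0.4857·152.4000 + 0.5143·15.2000] = 78.6923
Node ud (S = 98): V_ud = 1/1.04·[0.4857·15.2000 + 0.5143·0.0000] = 7.0989
Node dd (S = 49): V_dd = 1/1.04·[0.4857·0.0000 + 0.5143·0.0000] = 0.0000
Node u (S = 140): V_u = 1/1.04·[0.4857·78.6923 + 0.5143·7.0989] = 40.2623
Node d (S = 70): V_d = 1/1.04·[0.4857·7.0989 + 0.5143·0.0000] = 3.3154
Node 0 (S = 100): V_0 = 1/1.04·[0.4857·40.2623 + 0.5143·3.3154] = 20.4433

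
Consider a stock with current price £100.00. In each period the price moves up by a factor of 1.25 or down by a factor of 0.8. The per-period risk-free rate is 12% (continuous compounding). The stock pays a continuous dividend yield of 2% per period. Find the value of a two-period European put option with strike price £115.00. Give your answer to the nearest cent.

£9.31

Per-period risk-free factor R = e^0.12 = 1.1275; dividend-adjusted growth = e^(0.12−0.02) = 1.1052.
Risk-neutral probability p = (1.1052 − 0.8)/(1.25 − 0.8) = 0.3052/0.4500 = 0.6782
Terminal stock prices: S_uu = 156.2, S_ud = 100, S_dd = 64
Terminal payoffs (K − S): max(-41.25, 0) = 0, max(15, 0) = 15, max(51, 0) = 51
Node u (S = 125): V_u = e^(−0.12)·[0.6782·0.0000 + 0.3218·15.0000] = 4.2817
Node d (S = 80): V_d = e^(−0.12)·[0.6782·15.0000 + 0.3218·51.0000] = 23.5800
Node 0 (S = 100): V_0 = e^(−0.12)·[0.6782·4.2817 + 0.3218·23.5800] = 9.3062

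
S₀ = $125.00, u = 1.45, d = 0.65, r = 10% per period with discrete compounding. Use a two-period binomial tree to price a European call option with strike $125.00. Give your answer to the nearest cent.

Risk-neutral probability p = (1 + 0.1 − 0.65)/(1.45 − 0.65) = 0.4500/0.8000 = 0.5625
Terminal stock prices: S_uu = 262.8, S_ud = 117.8, S_dd = 52.81
Terminal payoffs (S − K): max(137.8, 0) = 137.8, max(-7.188, 0) = 0, max(-72.19, 0) = 0
Node u (S = 181.2): V_u = 1/1.1·[0.5625·137.8125 + 0.4375·0.0000] = 70.4723
Node d (S = 81.25): V_d = 1/1.1·[0.5625·0.0000 + 0.4375·0.0000] = 0.0000
Node 0 (S = 125): V_0 = 1/1.1·[0.5625·70.4723 + 0.4375·0.0000] = 36.0370

$36.04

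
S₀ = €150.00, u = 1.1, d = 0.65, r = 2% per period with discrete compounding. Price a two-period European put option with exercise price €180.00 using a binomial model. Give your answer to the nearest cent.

Risk-neutral probability p = (1 + 0.02 − 0.65)/(1.1 − 0.65) = 0.3700/0.4500 = 0.8222
Terminal stock prices: S_uu = 181.5, S_ud = 107.2, S_dd = 63.38
Terminal payoffs (K − S): max(-1.5, 0) = 0, max(72.75, 0) = 72.75, max(116.6, 0) = 116.6
Node u (S = 165): V_u = 1/1.02·[0.8222·0.0000 + 0.1778·72.7500] = 12.6797
Node d (S = 97.5): V_d = 1/1.02·[0.8222·72.7500 + 0.1778·116.6250] = 78.9706
Node 0 (S = 150): V_0 = 1/1.02·[0.8222·12.6797 + 0.1778·78.9706] = 23.9851

€23.99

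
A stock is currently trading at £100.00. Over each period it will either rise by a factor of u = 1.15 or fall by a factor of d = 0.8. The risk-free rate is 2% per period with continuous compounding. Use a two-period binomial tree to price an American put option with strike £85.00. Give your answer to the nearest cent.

Risk-neutral probability p = (e^0.02 − 0.8)/(1.15 − 0.8) = 0.2202/0.3500 = 0.6291
Terminal stock prices: S_uu = 132.2, S_ud = 92, S_dd = 64
Terminal payoffs (K − S): max(-47.25, 0) = 0, max(-7, 0) = 0, max(21, 0) = 21
Node u (S = 115): continuation = e^(−0.02)·[0.6291·0.0000 + 0.3709·0.0000] = 0.0000; exercise value = 0.0000 ≤ continuation, so V_u = 0.0000
Node d (S = 80): continuation = e^(−0.02)·[0.6291·0.0000 + 0.3709·21.0000] = 7.6337; exercise value = 5.0000 ≤ continuation, so V_d = 7.6337
Node 0 (S = 100): continuation = e^(−0.02)·[0.6291·0.0000 + 0.3709·7.6337] = 2.7749; exercise value = 0.0000 ≤ continuation, so V_0 = 2.7749

£2.77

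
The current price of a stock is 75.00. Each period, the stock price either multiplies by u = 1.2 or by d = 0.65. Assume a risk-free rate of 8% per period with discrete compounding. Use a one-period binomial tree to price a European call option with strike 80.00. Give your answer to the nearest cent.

7.24

Risk-neutral probability p = (1 + 0.08 − 0.65)/(1.2 − 0.65) = 0.4300/0.5500 = 0.7818
Terminal stock prices: S_u = 90, S_d = 48.75
Terminal payoffs (S − K): max(10, 0) = 10, max(-31.25, 0) = 0
Node 0 (S = 75): V_0 = 1/1.08·[0.7818·10.0000 + 0.2182·0.0000] = 7.2391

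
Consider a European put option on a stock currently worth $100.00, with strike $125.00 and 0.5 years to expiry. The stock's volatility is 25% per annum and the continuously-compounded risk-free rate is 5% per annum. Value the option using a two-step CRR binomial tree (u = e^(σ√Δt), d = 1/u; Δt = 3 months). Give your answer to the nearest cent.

$22.81

CRR parameters: u = e^(σ√Δt) = e^(0.25·√0.25) = 1.1331, d = 1/u = 0.8825
Per-period rate: rΔt = 0.05·0.25 = 0.0125, so R = e^0.0125 = 1.0126
Risk-neutral probability p = (e^0.0125 − 0.8825)/(1.1331 − 0.8825) = 0.1301/0.2507 = 0.5190
Terminal stock prices: S_uu = 128.4, S_ud = 100, S_dd = 77.88
Terminal payoffs (K − S): max(-3.403, 0) = 0, max(25, 0) = 25, max(47.12, 0) = 47.12
Node u (S = 113.3): V_u = e^(−0.0125)·[0.5190·0.0000 + 0.4810·25.0000] = 11.8763
Node d (S = 88.25): V_d = e^(−0.0125)·[0.5190·25.0000 + 0.4810·47.1199] = 35.1975
Node 0 (S = 100): V_0 = e^(−0.0125)·[0.5190·11.8763 + 0.4810·35.1975] = 22.8075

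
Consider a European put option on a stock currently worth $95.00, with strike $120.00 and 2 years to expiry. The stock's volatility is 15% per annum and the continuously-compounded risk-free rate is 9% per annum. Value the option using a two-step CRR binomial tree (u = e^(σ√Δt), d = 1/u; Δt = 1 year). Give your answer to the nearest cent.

CRR parameters: u = e^(σ√Δt) = e^(0.15·√1) = 1.1618, d = 1/u = 0.8607
Per-period rate: rΔt = 0.09·1 = 0.09, so R = e^0.09 = 1.0942
Risk-neutral probability p = (e^0.09 − 0.8607)/(1.1618 − 0.8607) = 0.2335/0.3011 = 0.7753
Terminal stock prices: S_uu = 128.2, S_ud = 95, S_dd = 70.38
Terminal payoffs (K − S): max(-8.237, 0) = 0, max(25, 0) = 25, max(49.62, 0) = 49.62
Node u (S = 110.4): V_u = e^(−0.09)·[0.7753·0.0000 + 0.2247·25.0000] = 5.1338
Node d (S = 81.77): V_d = e^(−0.09)·[0.7753·25.0000 + 0.2247·49.6223] = 27.9045
Node 0 (S = 95): V_0 = e^(−0.09)·[0.7753·5.1338 + 0.2247·27.9045] = 9.3679

$9.37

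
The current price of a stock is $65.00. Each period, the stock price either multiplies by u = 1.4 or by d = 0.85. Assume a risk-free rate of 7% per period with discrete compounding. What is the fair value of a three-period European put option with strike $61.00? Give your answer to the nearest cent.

$3.72

Risk-neutral probability p = (1 + 0.07 − 0.85)/(1.4 − 0.85) = 0.2200/0.5500 = 0.4000
Terminal stock prices: S_uuu = 178.4, S_uud = 108.3, S_udd = 65.75, S_ddd = 39.92
Terminal payoffs (K − S): max(-117.4, 0) = 0, max(-47.29, 0) = 0, max(-4.747, 0) = 0, max(21.08, 0) = 21.08
Node uu (S = 127.4): V_uu = 1/1.07·[0.4000·0.0000 + 0.6000·0.0000] = 0.0000
Node ud (S = 77.35): V_ud = 1/1.07·[0.4000·0.0000 + 0.6000·0.0000] = 0.0000
Node dd (S = 46.96): V_dd = 1/1.07·[0.4000·0.0000 + 0.6000·21.0819] = 11.8216
Node u (S = 91): V_u = 1/1.07·[0.4000·0.0000 + 0.6000·0.0000] = 0.0000
Node d (S = 55.25): V_d = 1/1.07·[0.4000·0.0000 + 0.6000·11.8216] = 6.6289
Node 0 (S = 65): V_0 = 1/1.07·[0.4000·0.0000 + 0.6000·6.6289] = 3.7172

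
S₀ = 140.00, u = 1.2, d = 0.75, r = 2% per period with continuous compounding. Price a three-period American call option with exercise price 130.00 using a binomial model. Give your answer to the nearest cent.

31.45

Risk-neutral probability p = (e^0.02 − 0.75)/(1.2 − 0.75) = 0.2702/0.4500 = 0.6004
Terminal stock prices: S_uuu = 241.9, S_uud = 151.2, S_udd = 94.5, S_ddd = 59.06
Terminal payoffs (S − K): max(111.9, 0) = 111.9, max(21.2, 0) = 21.2, max(-35.5, 0) = 0, max(-70.94, 0) = 0
Node uu (S = 201.6): continuation = e^(−0.02)·[0.6004·111.9200 + 0.3996·21.2000] = 74.1742; exercise value = 71.6000 ≤ continuation, so V_uu = 74.1742
Node ud (S = 126): continuation = e^(−0.02)·[0.6004·21.2000 + 0.3996·0.0000] = 12.4774; exercise value = 0.0000 ≤ continuation, so V_ud = 12.4774
Node dd (S = 78.75): continuation = e^(−0.02)·[0.6004·0.0000 + 0.3996·0.0000] = 0.0000; exercise value = 0.0000 ≤ continuation, so V_dd = 0.0000
Node u (S = 168): continuation = e^(−0.02)·[0.6004·74.1742 + 0.3996·12.4774] = 48.5425; exercise value = 38.0000 ≤ continuation, so V_u = 48.5425
Node d (S = 105): continuation = e^(−0.02)·[0.6004·12.4774 + 0.3996·0.0000] = 7.3437; exercise value = 0.0000 ≤ continuation, so V_d = 7.3437
Node 0 (S = 140): continuation = e^(−0.02)·[0.6004·48.5425 + 0.3996·7.3437] = 31.4461; exercise value = 10.0000 ≤ continuation, so V_0 = 31.4461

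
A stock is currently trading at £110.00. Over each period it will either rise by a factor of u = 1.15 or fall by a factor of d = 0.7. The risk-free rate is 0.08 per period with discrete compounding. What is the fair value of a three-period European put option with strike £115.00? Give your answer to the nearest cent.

£6.29

Risk-neutral probability p = (1 + 0.08 − 0.7)/(1.15 − 0.7) = 0.3800/0.4500 = 0.8444
Terminal stock prices: S_uuu = 167.3, S_uud = 101.8, S_udd = 61.98, S_ddd = 37.73
Terminal payoffs (K − S): max(-52.3, 0) = 0, max(13.17, 0) = 13.17, max(53.02, 0) = 53.02, max(77.27, 0) = 77.27
Node uu (S = 145.5): V_uu = 1/1.08·[0.8444·0.0000 + 0.1556·13.1675] = 1.8966
Node ud (S = 88.55): V_ud = 1/1.08·[0.8444·13.1675 + 0.1556·53.0150] = 17.9315
Node dd (S = 53.9): V_dd = 1/1.08·[0.8444·53.0150 + 0.1556·77.2700] = 52.5815
Node u (S = 126.5): V_u = 1/1.08·[0.8444·1.8966 + 0.1556·17.9315] = 4.0656
Node d (S = 77): V_d = 1/1.08·[0.8444·17.9315 + 0.1556·52.5815] = 21.5940
Node 0 (S = 110): V_0 = 1/1.08·[0.8444·4.0656 + 0.1556·21.5940] = 6.2891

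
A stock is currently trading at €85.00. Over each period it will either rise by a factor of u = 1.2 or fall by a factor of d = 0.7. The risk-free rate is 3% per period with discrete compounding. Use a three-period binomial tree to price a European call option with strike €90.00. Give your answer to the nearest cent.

Risk-neutral probability p = (1 + 0.03 − 0.7)/(1.2 − 0.7) = 0.3300/0.5000 = 0.6600
Terminal stock prices: S_uuu = 146.9, S_uud = 85.68, S_udd = 49.98, S_ddd = 29.15
Terminal payoffs (S − K): max(56.88, 0) = 56.88, max(-4.32, 0) = 0, max(-40.02, 0) = 0, max(-60.85, 0) = 0
Node uu (S = 122.4): V_uu = 1/1.03·[0.6600·56.8800 + 0.3400·0.0000] = 36.4474
Node ud (S = 71.4): V_ud = 1/1.03·[0.6600·0.0000 + 0.3400·0.0000] = 0.0000
Node dd (S = 41.65): V_dd = 1/1.03·[0.6600·0.0000 + 0.3400·0.0000] = 0.0000
Node u (S = 102): V_u = 1/1.03·[0.6600·36.4474 + 0.3400·0.0000] = 23.3546
Node d (S = 59.5): V_d = 1/1.03·[0.6600·0.0000 + 0.3400·0.0000] = 0.0000
Node 0 (S = 85): V_0 = 1/1.03·[0.6600·23.3546 + 0.3400·0.0000] = 14.9651

€14.97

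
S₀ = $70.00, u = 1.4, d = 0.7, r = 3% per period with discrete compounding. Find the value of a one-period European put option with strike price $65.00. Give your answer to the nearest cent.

$8.21

Risk-neutral probability p = (1 + 0.03 − 0.7)/(1.4 − 0.7) = 0.3300/0.7000 = 0.4714
Terminal stock prices: S_u = 98, S_d = 49
Terminal payoffs (K − S): max(-33, 0) = 0, max(16, 0) = 16
Node 0 (S = 70): V_0 = 1/1.03·[0.4714·0.0000 + 0.5286·16.0000] = 8.2108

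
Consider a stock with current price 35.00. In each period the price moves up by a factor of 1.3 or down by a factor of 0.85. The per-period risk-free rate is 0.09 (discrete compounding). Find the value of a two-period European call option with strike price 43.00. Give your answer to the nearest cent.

3.87

Risk-neutral probability p = (1 + 0.09 − 0.85)/(1.3 − 0.85) = 0.2400/0.4500 = 0.5333
Terminal stock prices: S_uu = 59.15, S_ud = 38.67, S_dd = 25.29
Terminal payoffs (S − K): max(16.15, 0) = 16.15, max(-4.325, 0) = 0, max(-17.71, 0) = 0
Node u (S = 45.5): V_u = 1/1.09·[0.5333·16.1500 + 0.4667·0.0000] = 7.9021
Node d (S = 29.75): V_d = 1/1.09·[0.5333·0.0000 + 0.4667·0.0000] = 0.0000
Node 0 (S = 35): V_0 = 1/1.09·[0.5333·7.9021 + 0.4667·0.0000] = 3.8665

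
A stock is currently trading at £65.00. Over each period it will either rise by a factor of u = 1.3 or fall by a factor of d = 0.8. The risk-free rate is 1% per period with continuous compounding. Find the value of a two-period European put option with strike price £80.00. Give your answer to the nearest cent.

£18.58

Risk-neutral probability p = (e^0.01 − 0.8)/(1.3 − 0.8) = 0.2101/0.5000 = 0.4201
Terminal stock prices: S_uu = 109.9, S_ud = 67.6, S_dd = 41.6
Terminal payoffs (K − S): max(-29.85, 0) = 0, max(12.4, 0) = 12.4, max(38.4, 0) = 38.4
Node u (S = 84.5): V_u = e^(−0.01)·[0.4201·0.0000 + 0.5799·12.4000] = 7.1192
Node d (S = 52): V_d = e^(−0.01)·[0.4201·12.4000 + 0.5799·38.4000] = 27.2040
Node 0 (S = 65): V_0 = e^(−0.01)·[0.4201·7.1192 + 0.5799·27.2040] = 18.5796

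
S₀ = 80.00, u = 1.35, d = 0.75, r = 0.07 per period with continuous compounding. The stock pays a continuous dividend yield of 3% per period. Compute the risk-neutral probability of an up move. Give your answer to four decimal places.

p = 0.4847

Per-period risk-free factor R = e^0.07 = 1.0725; dividend-adjusted growth = e^(0.07−0.03) = 1.0408.
Risk-neutral probability p = (1.0408 − 0.75)/(1.35 − 0.75) = 0.2908/0.6000 = 0.4847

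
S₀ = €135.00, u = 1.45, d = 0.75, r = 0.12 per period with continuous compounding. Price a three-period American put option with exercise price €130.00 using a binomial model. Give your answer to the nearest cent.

Risk-neutral probability p = (e^0.12 − 0.75)/(1.45 − 0.75) = 0.3775/0.7000 = 0.5393
Terminal stock prices: S_uuu = 411.6, S_uud = 212.9, S_udd = 110.1, S_ddd = 56.95
Terminal payoffs (K − S): max(-281.6, 0) = 0, max(-82.88, 0) = 0, max(19.89, 0) = 19.89, max(73.05, 0) = 73.05
Node uu (S = 283.8): continuation = e^(−0.12)·[0.5393·0.0000 + 0.4607·0.0000] = 0.0000; exercise value = 0.0000 ≤ continuation, so V_uu = 0.0000
Node ud (S = 146.8): continuation = e^(−0.12)·[0.5393·0.0000 + 0.4607·19.8906] = 8.1277; exercise value = 0.0000 ≤ continuation, so V_ud = 8.1277
Node dd (S = 75.94): continuation = e^(−0.12)·[0.5393·19.8906 + 0.4607·73.0469] = 39.3622; exercise value = 54.0625 > continuation, so V_dd = 54.0625 (exercise)
Node u (S = 195.8): continuation = e^(−0.12)·[0.5393·0.0000 + 0.4607·8.1277] = 3.3212; exercise value = 0.0000 ≤ continuation, so V_u = 3.3212
Node d (S = 101.2): continuation = e^(−0.12)·[0.5393·8.1277 + 0.4607·54.0625] = 25.9786; exercise value = 28.7500 > continuation, so V_d = 28.7500 (exercise)
Node 0 (S = 135): continuation = e^(−0.12)·[0.5393·3.3212 + 0.4607·28.7500] = 13.3364; exercise value = 0.0000 ≤ continuation, so V_0 = 13.3364

€13.34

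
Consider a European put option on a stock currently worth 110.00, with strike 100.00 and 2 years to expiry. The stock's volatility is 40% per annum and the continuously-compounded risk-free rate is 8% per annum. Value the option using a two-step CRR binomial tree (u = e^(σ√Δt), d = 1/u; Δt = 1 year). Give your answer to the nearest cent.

CRR parameters: u = e^(σ√Δt) = e^(0.4·√1) = 1.4918, d = 1/u = 0.6703
Per-period rate: rΔt = 0.08·1 = 0.08, so R = e^0.08 = 1.0833
Risk-neutral probability p = (e^0.08 − 0.6703)/(1.4918 − 0.6703) = 0.4130/0.8215 = 0.5027
Terminal stock prices: S_uu = 244.8, S_ud = 110, S_dd = 49.43
Terminal payoffs (K − S): max(-144.8, 0) = 0, max(-10, 0) = 0, max(50.57, 0) = 50.57
Node u (S = 164.1): V_u = e^(−0.08)·[0.5027·0.0000 + 0.4973·0.0000] = 0.0000
Node d (S = 73.74): V_d = e^(−0.08)·[0.5027·0.0000 + 0.4973·50.5738] = 23.2169
Node 0 (S = 110): V_0 = e^(−0.08)·[0.5027·0.0000 + 0.4973·23.2169] = 10.6582

10.66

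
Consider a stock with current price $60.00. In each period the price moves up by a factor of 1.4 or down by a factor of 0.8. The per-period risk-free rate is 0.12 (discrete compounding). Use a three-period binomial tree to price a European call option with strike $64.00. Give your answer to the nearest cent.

$19.39

Risk-neutral probability p = (1 + 0.12 − 0.8)/(1.4 − 0.8) = 0.3200/0.6000 = 0.5333
Terminal stock prices: S_uuu = 164.6, S_uud = 94.08, S_udd = 53.76, S_ddd = 30.72
Terminal payoffs (S − K): max(100.6, 0) = 100.6, max(30.08, 0) = 30.08, max(-10.24, 0) = 0, max(-33.28, 0) = 0
Node uu (S = 117.6): V_uu = 1/1.12·[0.5333·100.6400 + 0.4667·30.0800] = 60.4571
Node ud (S = 67.2): V_ud = 1/1.12·[0.5333·30.0800 + 0.4667·0.0000] = 14.3238
Node dd (S = 38.4): V_dd = 1/1.12·[0.5333·0.0000 + 0.4667·0.0000] = 0.0000
Node u (S = 84): V_u = 1/1.12·[0.5333·60.4571 + 0.4667·14.3238] = 34.7574
Node d (S = 48): V_d = 1/1.12·[0.5333·14.3238 + 0.4667·0.0000] = 6.8209
Node 0 (S = 60): V_0 = 1/1.12·[0.5333·34.7574 + 0.4667·6.8209] = 19.3932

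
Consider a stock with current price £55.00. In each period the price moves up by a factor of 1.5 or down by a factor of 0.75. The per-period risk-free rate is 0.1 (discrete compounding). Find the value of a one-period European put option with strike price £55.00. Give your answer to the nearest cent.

£6.67

Risk-neutral probability p = (1 + 0.1 − 0.75)/(1.5 − 0.75) = 0.3500/0.7500 = 0.4667
Terminal stock prices: S_u = 82.5, S_d = 41.25
Terminal payoffs (K − S): max(-27.5, 0) = 0, max(13.75, 0) = 13.75
Node 0 (S = 55): V_0 = 1/1.1·[0.4667·0.0000 + 0.5333·13.7500] = 6.6667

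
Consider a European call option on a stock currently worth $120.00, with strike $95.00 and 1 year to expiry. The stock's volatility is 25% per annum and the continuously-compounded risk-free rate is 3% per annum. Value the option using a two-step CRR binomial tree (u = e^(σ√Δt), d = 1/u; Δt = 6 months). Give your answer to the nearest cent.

CRR parameters: u = e^(σ√Δt) = e^(0.25·√0.5) = 1.1934, d = 1/u = 0.8380
Per-period rate: rΔt = 0.03·0.5 = 0.015, so R = e^0.015 = 1.0151
Risk-neutral probability p = (e^0.015 − 0.8380)/(1.1934 − 0.8380) = 0.1771/0.3554 = 0.4984
Terminal stock prices: S_uu = 170.9, S_ud = 120, S_dd = 84.26
Terminal payoffs (S − K): max(75.89, 0) = 75.89, max(25, 0) = 25, max(-10.74, 0) = 0
Node u (S = 143.2): V_u = e^(−0.015)·[0.4984·75.8943 + 0.5016·25.0000] = 49.6181
Node d (S = 100.6): V_d = e^(−0.015)·[0.4984·25.0000 + 0.5016·0.0000] = 12.2756
Node 0 (S = 120): V_0 = e^(−0.015)·[0.4984·49.6181 + 0.5016·12.2756] = 30.4289

$30.43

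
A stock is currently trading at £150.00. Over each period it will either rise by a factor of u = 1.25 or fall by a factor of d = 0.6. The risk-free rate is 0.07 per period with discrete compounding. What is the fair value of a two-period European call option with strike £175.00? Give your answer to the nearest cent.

Risk-neutral probability p = (1 + 0.07 − 0.6)/(1.25 − 0.6) = 0.4700/0.6500 = 0.7231
Terminal stock prices: S_uu = 234.4, S_ud = 112.5, S_dd = 54
Terminal payoffs (S − K): max(59.38, 0) = 59.38, max(-62.5, 0) = 0, max(-121, 0) = 0
Node u (S = 187.5): V_u = 1/1.07·[0.7231·59.3750 + 0.2769·0.0000] = 40.1240
Node d (S = 90): V_d = 1/1.07·[0.7231·0.0000 + 0.2769·0.0000] = 0.0000
Node 0 (S = 150): V_0 = 1/1.07·[0.7231·40.1240 + 0.2769·0.0000] = 27.1147

£27.11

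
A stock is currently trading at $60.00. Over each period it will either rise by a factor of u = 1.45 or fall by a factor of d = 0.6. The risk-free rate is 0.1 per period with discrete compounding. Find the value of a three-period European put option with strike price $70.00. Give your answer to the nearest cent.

$11.69

Risk-neutral probability p = (1 + 0.1 − 0.6)/(1.45 − 0.6) = 0.5000/0.8500 = 0.5882
Terminal stock prices: S_uuu = 182.9, S_uud = 75.69, S_udd = 31.32, S_ddd = 12.96
Terminal payoffs (K − S): max(-112.9, 0) = 0, max(-5.69, 0) = 0, max(38.68, 0) = 38.68, max(57.04, 0) = 57.04
Node uu (S = 126.2): V_uu = 1/1.1·[0.5882·0.0000 + 0.4118·0.0000] = 0.0000
Node ud (S = 52.2): V_ud = 1/1.1·[0.5882·0.0000 + 0.4118·38.6800] = 14.4791
Node dd (S = 21.6): V_dd = 1/1.1·[0.5882·38.6800 + 0.4118·57.0400] = 42.0364
Node u (S = 87): V_u = 1/1.1·[0.5882·0.0000 + 0.4118·14.4791] = 5.4200
Node d (S = 36): V_d = 1/1.1·[0.5882·14.4791 + 0.4118·42.0364] = 23.4784
Node 0 (S = 60): V_0 = 1/1.1·[0.5882·5.4200 + 0.4118·23.4784] = 11.6871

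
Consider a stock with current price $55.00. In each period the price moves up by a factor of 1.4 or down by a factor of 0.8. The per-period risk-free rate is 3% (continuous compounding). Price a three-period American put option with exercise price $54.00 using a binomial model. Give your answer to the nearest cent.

Risk-neutral probability p = (e^0.03 − 0.8)/(1.4 − 0.8) = 0.2305/0.6000 = 0.3841
Terminal stock prices: S_uuu = 150.9, S_uud = 86.24, S_udd = 49.28, S_ddd = 28.16
Terminal payoffs (K − S): max(-96.92, 0) = 0, max(-32.24, 0) = 0, max(4.72, 0) = 4.72, max(25.84, 0) = 25.84
Node uu (S = 107.8): continuation = e^(−0.03)·[0.3841·0.0000 + 0.6159·0.0000] = 0.0000; exercise value = 0.0000 ≤ continuation, so V_uu = 0.0000
Node ud (S = 61.6): continuation = e^(−0.03)·[0.3841·0.0000 + 0.6159·4.7200] = 2.8212; exercise value = 0.0000 ≤ continuation, so V_ud = 2.8212
Node dd (S = 35.2): continuation = e^(−0.03)·[0.3841·4.7200 + 0.6159·25.8400] = 17.2041; exercise value = 18.8000 > continuation, so V_dd = 18.8000 (exercise)
Node u (S = 77): continuation = e^(−0.03)·[0.3841·0.0000 + 0.6159·2.8212] = 1.6862; exercise value = 0.0000 ≤ continuation, so V_u = 1.6862
Node d (S = 44): continuation = e^(−0.03)·[0.3841·2.8212 + 0.6159·18.8000] = 12.2884; exercise value = 10.0000 ≤ continuation, so V_d = 12.2884
Node 0 (S = 55): continuation = e^(−0.03)·[0.3841·1.6862 + 0.6159·12.2884] = 7.9734; exercise value = 0.0000 ≤ continuation, so V_0 = 7.9734

$7.97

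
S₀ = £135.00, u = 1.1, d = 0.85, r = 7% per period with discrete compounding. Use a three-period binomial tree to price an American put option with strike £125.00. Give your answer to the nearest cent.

Risk-neutral probability p = (1 + 0.07 − 0.85)/(1.1 − 0.85) = 0.2200/0.2500 = 0.8800
Terminal stock prices: S_uuu = 179.7, S_uud = 138.8, S_udd = 107.3, S_ddd = 82.91
Terminal payoffs (K − S): max(-54.69, 0) = 0, max(-13.85, 0) = 0, max(17.71, 0) = 17.71, max(42.09, 0) = 42.09
Node uu (S = 163.4): continuation = 1/1.07·[0.8800·0.0000 + 0.1200·0.0000] = 0.0000; exercise value = 0.0000 ≤ continuation, so V_uu = 0.0000
Node ud (S = 126.2): continuation = 1/1.07·[0.8800·0.0000 + 0.1200·17.7088] = 1.9860; exercise value = 0.0000 ≤ continuation, so V_ud = 1.9860
Node dd (S = 97.54): continuation = 1/1.07·[0.8800·17.7088 + 0.1200·42.0931] = 19.2849; exercise value = 27.4625 > continuation, so V_dd = 27.4625 (exercise)
Node u (S = 148.5): continuation = 1/1.07·[0.8800·0.0000 + 0.1200·1.9860] = 0.2227; exercise value = 0.0000 ≤ continuation, so V_u = 0.2227
Node d (S = 114.8): continuation = 1/1.07·[0.8800·1.9860 + 0.1200·27.4625] = 4.7133; exercise value = 10.2500 > continuation, so V_d = 10.2500 (exercise)
Node 0 (S = 135): continuation = 1/1.07·[0.8800·0.2227 + 0.1200·10.2500] = 1.3327; exercise value = 0.0000 ≤ continuation, so V_0 = 1.3327

£1.33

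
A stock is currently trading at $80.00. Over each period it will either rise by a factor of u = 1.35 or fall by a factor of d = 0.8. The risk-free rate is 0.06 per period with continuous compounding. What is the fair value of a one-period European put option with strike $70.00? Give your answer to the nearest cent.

Risk-neutral probability p = (e^0.06 − 0.8)/(1.35 − 0.8) = 0.2618/0.5500 = 0.4761
Terminal stock prices: S_u = 108, S_d = 64
Terminal payoffs (K − S): max(-38, 0) = 0, max(6, 0) = 6
Node 0 (S = 80): V_0 = e^(−0.06)·[0.4761·0.0000 + 0.5239·6.0000] = 2.9605

$2.96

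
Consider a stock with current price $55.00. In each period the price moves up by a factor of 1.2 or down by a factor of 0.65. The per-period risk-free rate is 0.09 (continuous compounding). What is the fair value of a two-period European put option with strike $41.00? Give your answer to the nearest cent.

$0.55

Risk-neutral probability p = (e^0.09 − 0.65)/(1.2 − 0.65) = 0.4442/0.5500 = 0.8076
Terminal stock prices: S_uu = 79.2, S_ud = 42.9, S_dd = 23.24
Terminal payoffs (K − S): max(-38.2, 0) = 0, max(-1.9, 0) = 0, max(17.76, 0) = 17.76
Node u (S = 66): V_u = e^(−0.09)·[0.8076·0.0000 + 0.1924·0.0000] = 0.0000
Node d (S = 35.75): V_d = e^(−0.09)·[0.8076·0.0000 + 0.1924·17.7625] = 3.1235
Node 0 (S = 55): V_0 = e^(−0.09)·[0.8076·0.0000 + 0.1924·3.1235] = 0.5493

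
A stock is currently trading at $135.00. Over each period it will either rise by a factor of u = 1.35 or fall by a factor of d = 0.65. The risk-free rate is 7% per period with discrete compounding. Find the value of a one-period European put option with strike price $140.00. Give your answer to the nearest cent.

$19.53

Risk-neutral probability p = (1 + 0.07 − 0.65)/(1.35 − 0.65) = 0.4200/0.7000 = 0.6000
Terminal stock prices: S_u = 182.2, S_d = 87.75
Terminal payoffs (K − S): max(-42.25, 0) = 0, max(52.25, 0) = 52.25
Node 0 (S = 135): V_0 = 1/1.07·[0.6000·0.0000 + 0.4000·52.2500] = 19.5327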